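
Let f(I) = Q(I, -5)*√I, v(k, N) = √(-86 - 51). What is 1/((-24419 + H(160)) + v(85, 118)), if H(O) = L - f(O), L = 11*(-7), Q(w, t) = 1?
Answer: -1/(24496 + 4*√10 - I*√137) ≈ -4.0802e-5 - 1.9486e-8*I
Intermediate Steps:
v(k, N) = I*√137 (v(k, N) = √(-137) = I*√137)
f(I) = √I (f(I) = 1*√I = √I)
L = -77
H(O) = -77 - √O
1/((-24419 + H(160)) + v(85, 118)) = 1/((-24419 + (-77 - √160)) + I*√137) = 1/((-24419 + (-77 - 4*√10)) + I*√137) = 1/((-24496 - 4*√10) + I*√137) = 1/(-24496 - 4*√10 + I*√137)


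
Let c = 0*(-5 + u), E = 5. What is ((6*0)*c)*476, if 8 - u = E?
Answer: 0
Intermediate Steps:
u = 3 (u = 8 - 1*5 = 8 - 5 = 3)
c = 0 (c = 0*(-5 + 3) = 0*(-2) = 0)
((6*0)*c)*476 = ((6*0)*0)*476 = (0*0)*476 = 0*476 = 0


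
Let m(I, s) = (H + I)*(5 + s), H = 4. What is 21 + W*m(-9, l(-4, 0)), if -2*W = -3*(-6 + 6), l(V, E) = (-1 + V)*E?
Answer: 21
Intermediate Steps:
l(V, E) = E*(-1 + V)
m(I, s) = (4 + I)*(5 + s)
W = 0 (W = -(-3)*(-6 + 6)/2 = -(-3)*0/2 = -½*0 = 0)
21 + W*m(-9, l(-4, 0)) = 21 + 0*(20 + 4*(0*(-1 - 4)) + 5*(-9) - 0*(-1 - 4)) = 21 + 0*(20 + 4*(0*(-5)) - 45 - 0*(-5)) = 21 + 0*(20 + 4*0 - 45 - 9*0) = 21 + 0*(20 + 0 - 45 + 0) = 21 + 0*(-25) = 21 + 0 = 21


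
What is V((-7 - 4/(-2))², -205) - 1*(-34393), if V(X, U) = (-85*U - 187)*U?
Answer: -3499397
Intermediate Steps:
V(X, U) = U*(-187 - 85*U) (V(X, U) = (-187 - 85*U)*U = U*(-187 - 85*U))
V((-7 - 4/(-2))², -205) - 1*(-34393) = -17*(-205)*(11 + 5*(-205)) - 1*(-34393) = -17*(-205)*(11 - 1025) + 34393 = -17*(-205)*(-1014) + 34393 = -3533790 + 34393 = -3499397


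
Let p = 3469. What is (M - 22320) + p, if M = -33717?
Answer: -52568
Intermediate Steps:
(M - 22320) + p = (-33717 - 22320) + 3469 = -56037 + 3469 = -52568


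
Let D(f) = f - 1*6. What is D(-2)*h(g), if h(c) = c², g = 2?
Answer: -32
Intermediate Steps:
D(f) = -6 + f (D(f) = f - 6 = -6 + f)
D(-2)*h(g) = (-6 - 2)*2² = -8*4 = -32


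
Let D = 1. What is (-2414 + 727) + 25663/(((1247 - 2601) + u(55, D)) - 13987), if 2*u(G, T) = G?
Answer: -51719075/30627 ≈ -1688.7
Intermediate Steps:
u(G, T) = G/2
(-2414 + 727) + 25663/(((1247 - 2601) + u(55, D)) - 13987) = (-2414 + 727) + 25663/(((1247 - 2601) + (½)*55) - 13987) = -1687 + 25663/((-1354 + 55/2) - 13987) = -1687 + 25663/(-2653/2 - 13987) = -1687 + 25663/(-30627/2) = -1687 + 25663*(-2/30627) = -1687 - 51326/30627 = -51719075/30627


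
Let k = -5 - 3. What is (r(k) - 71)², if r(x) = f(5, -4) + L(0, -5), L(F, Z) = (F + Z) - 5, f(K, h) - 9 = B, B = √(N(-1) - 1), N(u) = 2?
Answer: 5041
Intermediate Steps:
k = -8
B = 1 (B = √(2 - 1) = √1 = 1)
f(K, h) = 10 (f(K, h) = 9 + 1 = 10)
L(F, Z) = -5 + F + Z
r(x) = 0 (r(x) = 10 + (-5 + 0 - 5) = 10 - 10 = 0)
(r(k) - 71)² = (0 - 71)² = (-71)² = 5041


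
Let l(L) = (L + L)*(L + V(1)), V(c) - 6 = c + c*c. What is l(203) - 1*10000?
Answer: 75666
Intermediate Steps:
V(c) = 6 + c + c² (V(c) = 6 + (c + c*c) = 6 + (c + c²) = 6 + c + c²)
l(L) = 2*L*(8 + L) (l(L) = (L + L)*(L + (6 + 1 + 1²)) = (2*L)*(L + (6 + 1 + 1)) = (2*L)*(L + 8) = (2*L)*(8 + L) = 2*L*(8 + L))
l(203) - 1*10000 = 2*203*(8 + 203) - 1*10000 = 2*203*211 - 10000 = 85666 - 10000 = 75666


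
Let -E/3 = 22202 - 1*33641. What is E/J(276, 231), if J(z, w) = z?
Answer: 11439/92 ≈ 124.34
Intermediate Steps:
E = 34317 (E = -3*(22202 - 1*33641) = -3*(22202 - 33641) = -3*(-11439) = 34317)
E/J(276, 231) = 34317/276 = 34317*(1/276) = 11439/92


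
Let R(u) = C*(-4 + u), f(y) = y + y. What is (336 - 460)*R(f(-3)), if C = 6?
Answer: 7440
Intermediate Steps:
f(y) = 2*y
R(u) = -24 + 6*u (R(u) = 6*(-4 + u) = -24 + 6*u)
(336 - 460)*R(f(-3)) = (336 - 460)*(-24 + 6*(2*(-3))) = -124*(-24 + 6*(-6)) = -124*(-24 - 36) = -124*(-60) = 7440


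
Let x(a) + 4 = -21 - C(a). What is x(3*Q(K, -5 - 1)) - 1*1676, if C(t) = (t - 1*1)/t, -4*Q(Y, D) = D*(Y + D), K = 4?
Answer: -15319/9 ≈ -1702.1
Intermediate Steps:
Q(Y, D) = -D*(D + Y)/4 (Q(Y, D) = -D*(Y + D)/4 = -D*(D + Y)/4)
C(t) = (-1 + t)/t (C(t) = (t - 1)/t = (-1 + t)/t)
x(a) = -25 - (-1 + a)/a (x(a) = -4 + (-21 - (-1 + a)/a) = -25 - (-1 + a)/a)
x(3*Q(K, -5 - 1)) - 1*1676 = (-26 + 1/(3*(-(-5 - 1)*((-5 - 1) + 4)/4))) - 1*1676 = (-26 + 1/(3*(-¼*(-6)*(-6 + 4)))) - 1676 = (-26 + 1/(3*(-¼*(-6)*(-2)))) - 1676 = (-26 + 1/(3*(-3))) - 1676 = (-26 + 1/(-9)) - 1676 = (-26 - ⅑) - 1676 = -235/9 - 1676 = -15319/9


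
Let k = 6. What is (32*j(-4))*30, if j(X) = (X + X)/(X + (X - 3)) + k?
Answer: 71040/11 ≈ 6458.2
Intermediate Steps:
j(X) = 6 + 2*X/(-3 + 2*X) (j(X) = (X + X)/(X + (X - 3)) + 6 = (2*X)/(X + (-3 + X)) + 6 = (2*X)/(-3 + 2*X) + 6 = 2*X/(-3 + 2*X) + 6 = 6 + 2*X/(-3 + 2*X))
(32*j(-4))*30 = (32*(2*(-9 + 7*(-4))/(-3 + 2*(-4))))*30 = (32*(2*(-9 - 28)/(-3 - 8)))*30 = (32*(2*(-37)/(-11)))*30 = (32*(2*(-1/11)*(-37)))*30 = (32*(74/11))*30 = (2368/11)*30 = 71040/11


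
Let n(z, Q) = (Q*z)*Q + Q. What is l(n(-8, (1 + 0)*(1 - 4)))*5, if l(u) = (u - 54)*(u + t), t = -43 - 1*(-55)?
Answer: 40635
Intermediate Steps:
t = 12 (t = -43 + 55 = 12)
n(z, Q) = Q + z*Q² (n(z, Q) = z*Q² + Q = Q + z*Q²)
l(u) = (-54 + u)*(12 + u) (l(u) = (u - 54)*(u + 12) = (-54 + u)*(12 + u))
l(n(-8, (1 + 0)*(1 - 4)))*5 = (-648 + (((1 + 0)*(1 - 4))*(1 + ((1 + 0)*(1 - 4))*(-8)))² - 42*(1 + 0)*(1 - 4)*(1 + ((1 + 0)*(1 - 4))*(-8)))*5 = (-648 + ((1*(-3))*(1 + (1*(-3))*(-8)))² - 42*1*(-3)*(1 + (1*(-3))*(-8)))*5 = (-648 + (-3*(1 - 3*(-8)))² - (-126)*(1 - 3*(-8)))*5 = (-648 + (-3*(1 + 24))² - (-126)*(1 + 24))*5 = (-648 + (-3*25)² - (-126)*25)*5 = (-648 + (-75)² - 42*(-75))*5 = (-648 + 5625 + 3150)*5 = 8127*5 = 40635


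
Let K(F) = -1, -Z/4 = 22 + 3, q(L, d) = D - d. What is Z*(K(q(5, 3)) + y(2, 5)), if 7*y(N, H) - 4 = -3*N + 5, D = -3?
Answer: 400/7 ≈ 57.143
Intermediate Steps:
y(N, H) = 9/7 - 3*N/7 (y(N, H) = 4/7 + (-3*N + 5)/7 = 4/7 + (5 - 3*N)/7 = 4/7 + (5/7 - 3*N/7) = 9/7 - 3*N/7)
q(L, d) = -3 - d
Z = -100 (Z = -4*(22 + 3) = -4*25 = -100)
Z*(K(q(5, 3)) + y(2, 5)) = -100*(-1 + (9/7 - 3/7*2)) = -100*(-1 + (9/7 - 6/7)) = -100*(-1 + 3/7) = -100*(-4/7) = 400/7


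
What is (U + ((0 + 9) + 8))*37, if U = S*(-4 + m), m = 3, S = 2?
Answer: 555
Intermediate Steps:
U = -2 (U = 2*(-4 + 3) = 2*(-1) = -2)
(U + ((0 + 9) + 8))*37 = (-2 + ((0 + 9) + 8))*37 = (-2 + (9 + 8))*37 = (-2 + 17)*37 = 15*37 = 555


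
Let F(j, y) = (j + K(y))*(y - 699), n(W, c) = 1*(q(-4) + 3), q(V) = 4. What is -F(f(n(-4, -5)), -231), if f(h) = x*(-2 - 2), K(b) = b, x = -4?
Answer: -199950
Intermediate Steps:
n(W, c) = 7 (n(W, c) = 1*(4 + 3) = 1*7 = 7)
f(h) = 16 (f(h) = -4*(-2 - 2) = -4*(-4) = 16)
F(j, y) = (-699 + y)*(j + y) (F(j, y) = (j + y)*(y - 699) = (j + y)*(-699 + y) = (-699 + y)*(j + y))
-F(f(n(-4, -5)), -231) = -((-231)² - 699*16 - 699*(-231) + 16*(-231)) = -(53361 - 11184 + 161469 - 3696) = -1*199950 = -199950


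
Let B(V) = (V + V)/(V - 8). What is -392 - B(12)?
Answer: -398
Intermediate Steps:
B(V) = 2*V/(-8 + V) (B(V) = (2*V)/(-8 + V) = 2*V/(-8 + V))
-392 - B(12) = -392 - 2*12/(-8 + 12) = -392 - 2*12/4 = -392 - 1*6 = -392 - 6 = -398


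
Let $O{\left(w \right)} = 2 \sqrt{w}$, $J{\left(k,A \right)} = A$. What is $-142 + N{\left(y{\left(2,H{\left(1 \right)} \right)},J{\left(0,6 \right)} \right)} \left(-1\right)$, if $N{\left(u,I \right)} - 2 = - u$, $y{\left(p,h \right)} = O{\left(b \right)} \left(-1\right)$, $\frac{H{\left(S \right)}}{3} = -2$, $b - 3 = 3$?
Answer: $-144 - 2 \sqrt{6} \approx -148.9$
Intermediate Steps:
$b = 6$ ($b = 3 + 3 = 6$)
$H{\left(S \right)} = -6$ ($H{\left(S \right)} = 3 \left(-2\right) = -6$)
$y{\left(p,h \right)} = - 2 \sqrt{6}$ ($y{\left(p,h \right)} = 2 \sqrt{6} \left(-1\right) = - 2 \sqrt{6}$)
$N{\left(u,I \right)} = 2 - u$
$-142 + N{\left(y{\left(2,H{\left(1 \right)} \right)},J{\left(0,6 \right)} \right)} \left(-1\right) = -142 + \left(2 - - 2 \sqrt{6}\right) \left(-1\right) = -142 + \left(2 + 2 \sqrt{6}\right) \left(-1\right) = -142 - \left(2 + 2 \sqrt{6}\right) = -144 - 2 \sqrt{6}$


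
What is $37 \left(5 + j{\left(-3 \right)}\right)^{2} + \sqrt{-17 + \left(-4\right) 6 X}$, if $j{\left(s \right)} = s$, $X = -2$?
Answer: $148 + \sqrt{31} \approx 153.57$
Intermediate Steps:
$37 \left(5 + j{\left(-3 \right)}\right)^{2} + \sqrt{-17 + \left(-4\right) 6 X} = 37 \left(5 - 3\right)^{2} + \sqrt{-17 + \left(-4\right) 6 \left(-2\right)} = 37 \cdot 2^{2} + \sqrt{-17 - -48} = 37 \cdot 4 + \sqrt{-17 + 48} = 148 + \sqrt{31}$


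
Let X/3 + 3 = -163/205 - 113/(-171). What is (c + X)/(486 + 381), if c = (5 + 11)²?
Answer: 2881487/10130895 ≈ 0.28443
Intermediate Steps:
X = -109873/11685 (X = -9 + 3*(-163/205 - 113/(-171)) = -9 + 3*(-163*1/205 - 113*(-1/171)) = -9 + 3*(-163/205 + 113/171) = -9 + 3*(-4708/35055) = -9 - 4708/11685 = -109873/11685 ≈ -9.4029)
c = 256 (c = 16² = 256)
(c + X)/(486 + 381) = (256 - 109873/11685)/(486 + 381) = (2881487/11685)/867 = (2881487/11685)*(1/867) = 2881487/10130895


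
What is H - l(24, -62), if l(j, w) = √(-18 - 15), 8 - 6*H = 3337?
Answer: -3329/6 - I*√33 ≈ -554.83 - 5.7446*I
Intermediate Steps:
H = -3329/6 (H = 4/3 - ⅙*3337 = 4/3 - 3337/6 = -3329/6 ≈ -554.83)
l(j, w) = I*√33 (l(j, w) = √(-33) = I*√33)
H - l(24, -62) = -3329/6 - I*√33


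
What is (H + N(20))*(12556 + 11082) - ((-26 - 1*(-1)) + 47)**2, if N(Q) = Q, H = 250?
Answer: 6381776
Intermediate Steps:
(H + N(20))*(12556 + 11082) - ((-26 - 1*(-1)) + 47)**2 = (250 + 20)*(12556 + 11082) - ((-26 - 1*(-1)) + 47)**2 = 270*23638 - ((-26 + 1) + 47)**2 = 6382260 - (-25 + 47)**2 = 6382260 - 1*22**2 = 6382260 - 1*484 = 6382260 - 484 = 6381776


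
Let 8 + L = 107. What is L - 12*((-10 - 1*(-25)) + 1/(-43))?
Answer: -3471/43 ≈ -80.721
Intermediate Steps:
L = 99 (L = -8 + 107 = 99)
L - 12*((-10 - 1*(-25)) + 1/(-43)) = 99 - 12*((-10 - 1*(-25)) + 1/(-43)) = 99 - 12*((-10 + 25) - 1/43) = 99 - 12*(15 - 1/43) = 99 - 12*644/43 = 99 - 7728/43 = -3471/43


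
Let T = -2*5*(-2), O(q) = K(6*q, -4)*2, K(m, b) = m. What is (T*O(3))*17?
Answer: 12240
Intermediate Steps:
O(q) = 12*q (O(q) = (6*q)*2 = 12*q)
T = 20 (T = -10*(-2) = 20)
(T*O(3))*17 = (20*(12*3))*17 = (20*36)*17 = 720*17 = 12240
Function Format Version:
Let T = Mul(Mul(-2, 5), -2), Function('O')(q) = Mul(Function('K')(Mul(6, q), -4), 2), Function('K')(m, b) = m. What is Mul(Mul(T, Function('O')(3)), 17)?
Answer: 12240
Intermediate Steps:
Function('O')(q) = Mul(12, q) (Function('O')(q) = Mul(Mul(6, q), 2) = Mul(12, q))
T = 20 (T = Mul(-10, -2) = 20)
Mul(Mul(T, Function('O')(3)), 17) = Mul(Mul(20, Mul(12, 3)), 17) = Mul(Mul(20, 36), 17) = Mul(720, 17) = 12240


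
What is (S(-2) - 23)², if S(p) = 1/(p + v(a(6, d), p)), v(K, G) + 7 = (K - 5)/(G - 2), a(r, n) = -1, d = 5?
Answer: 120409/225 ≈ 535.15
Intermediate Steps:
v(K, G) = -7 + (-5 + K)/(-2 + G) (v(K, G) = -7 + (K - 5)/(G - 2) = -7 + (-5 + K)/(-2 + G))
S(p) = 1/(p + (8 - 7*p)/(-2 + p)) (S(p) = 1/(p + (9 - 1 - 7*p)/(-2 + p)) = 1/(p + (8 - 7*p)/(-2 + p)))
(S(-2) - 23)² = ((-2 - 2)/(8 + (-2)² - 9*(-2)) - 23)² = (-4/(8 + 4 + 18) - 23)² = (-4/30 - 23)² = ((1/30)*(-4) - 23)² = (-2/15 - 23)² = (-347/15)² = 120409/225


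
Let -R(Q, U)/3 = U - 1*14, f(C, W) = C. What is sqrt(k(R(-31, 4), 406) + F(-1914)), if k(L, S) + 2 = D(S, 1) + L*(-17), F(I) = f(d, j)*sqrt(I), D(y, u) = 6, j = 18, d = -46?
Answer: sqrt(-506 - 46*I*sqrt(1914)) ≈ 28.01 - 35.924*I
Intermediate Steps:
R(Q, U) = 42 - 3*U (R(Q, U) = -3*(U - 1*14) = -3*(U - 14) = -3*(-14 + U) = 42 - 3*U)
F(I) = -46*sqrt(I)
k(L, S) = 4 - 17*L (k(L, S) = -2 + (6 + L*(-17)) = -2 + (6 - 17*L) = 4 - 17*L)
sqrt(k(R(-31, 4), 406) + F(-1914)) = sqrt((4 - 17*(42 - 3*4)) - 46*I*sqrt(1914)) = sqrt((4 - 17*(42 - 12)) - 46*I*sqrt(1914)) = sqrt((4 - 17*30) - 46*I*sqrt(1914)) = sqrt((4 - 510) - 46*I*sqrt(1914)) = sqrt(-506 - 46*I*sqrt(1914))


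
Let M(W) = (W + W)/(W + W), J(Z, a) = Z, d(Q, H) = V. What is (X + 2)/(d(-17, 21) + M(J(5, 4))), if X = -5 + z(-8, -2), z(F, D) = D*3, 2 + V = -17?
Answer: ½ ≈ 0.50000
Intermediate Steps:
V = -19 (V = -2 - 17 = -19)
d(Q, H) = -19
M(W) = 1 (M(W) = (2*W)/((2*W)) = (2*W)*(1/(2*W)) = 1)
z(F, D) = 3*D
X = -11 (X = -5 + 3*(-2) = -5 - 6 = -11)
(X + 2)/(d(-17, 21) + M(J(5, 4))) = (-11 + 2)/(-19 + 1) = -9/(-18) = -9*(-1/18) = ½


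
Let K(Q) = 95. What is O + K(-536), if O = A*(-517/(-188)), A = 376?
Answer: 1129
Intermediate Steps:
O = 1034 (O = 376*(-517/(-188)) = 376*(-517*(-1/188)) = 376*(11/4) = 1034)
O + K(-536) = 1034 + 95 = 1129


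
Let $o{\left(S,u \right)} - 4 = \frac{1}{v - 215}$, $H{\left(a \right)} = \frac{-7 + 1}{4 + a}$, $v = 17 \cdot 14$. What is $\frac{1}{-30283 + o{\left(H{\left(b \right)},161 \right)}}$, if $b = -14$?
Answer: $- \frac{23}{696416} \approx -3.3026 \cdot 10^{-5}$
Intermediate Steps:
$v = 238$
$H{\left(a \right)} = - \frac{6}{4 + a}$
$o{\left(S,u \right)} = \frac{93}{23}$ ($o{\left(S,u \right)} = 4 + \frac{1}{238 - 215} = 4 + \frac{1}{23} = \frac{93}{23}$)
$\frac{1}{-30283 + o{\left(H{\left(b \right)},161 \right)}} = \frac{1}{-30283 + \frac{93}{23}} = \frac{1}{- \frac{696416}{23}} = - \frac{23}{696416}$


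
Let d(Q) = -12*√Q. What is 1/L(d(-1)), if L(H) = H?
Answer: I/12 ≈ 0.083333*I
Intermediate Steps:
1/L(d(-1)) = 1/(-12*I) = I/12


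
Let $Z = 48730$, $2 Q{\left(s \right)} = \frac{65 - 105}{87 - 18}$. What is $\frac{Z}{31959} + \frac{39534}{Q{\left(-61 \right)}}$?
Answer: $- \frac{43589127857}{319590} \approx -1.3639 \cdot 10^{5}$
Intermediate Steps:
$Q{\left(s \right)} = - \frac{20}{69}$ ($Q{\left(s \right)} = \frac{\left(65 - 105\right) \frac{1}{87 - 18}}{2} = \frac{\left(-40\right) \frac{1}{69}}{2} = \frac{1}{2} \left(- \frac{40}{69}\right) = - \frac{20}{69}$)
$\frac{Z}{31959} + \frac{39534}{Q{\left(-61 \right)}} = \frac{48730}{31959} + \frac{39534}{- \frac{20}{69}} = 48730 \cdot \frac{1}{31959} + 39534 \left(- \frac{69}{20}\right) = \frac{48730}{31959} - \frac{1363923}{10} = - \frac{43589127857}{319590}$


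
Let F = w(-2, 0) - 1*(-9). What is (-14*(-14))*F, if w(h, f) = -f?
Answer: 1764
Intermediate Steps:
F = 9 (F = -1*0 - 1*(-9) = 0 + 9 = 9)
(-14*(-14))*F = -14*(-14)*9 = 196*9 = 1764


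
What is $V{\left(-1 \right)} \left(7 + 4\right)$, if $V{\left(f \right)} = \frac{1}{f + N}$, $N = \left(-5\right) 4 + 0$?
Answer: $- \frac{11}{21} \approx -0.52381$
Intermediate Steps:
$N = -20$ ($N = -20 + 0 = -20$)
$V{\left(f \right)} = \frac{1}{-20 + f}$ ($V{\left(f \right)} = \frac{1}{f - 20} = \frac{1}{-20 + f}$)
$V{\left(-1 \right)} \left(7 + 4\right) = \frac{7 + 4}{-20 - 1} = \frac{1}{-21} \cdot 11 = \left(- \frac{1}{21}\right) 11 = - \frac{11}{21}$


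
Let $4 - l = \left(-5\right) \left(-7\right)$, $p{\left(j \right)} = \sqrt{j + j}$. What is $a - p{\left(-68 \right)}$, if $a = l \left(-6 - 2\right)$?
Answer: $248 - 2 i \sqrt{34} \approx 248.0 - 11.662 i$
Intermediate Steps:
$p{\left(j \right)} = \sqrt{2} \sqrt{j}$ ($p{\left(j \right)} = \sqrt{2 j} = \sqrt{2} \sqrt{j}$)
$l = -31$ ($l = 4 - \left(-5\right) \left(-7\right) = 4 - 35 = -31$)
$a = 248$ ($a = - 31 \left(-6 - 2\right) = \left(-31\right) \left(-8\right) = 248$)
$a - p{\left(-68 \right)} = 248 - \sqrt{2} \sqrt{-68} = 248 - \sqrt{2} \cdot 2 i \sqrt{17} = 248 - 2 i \sqrt{34}$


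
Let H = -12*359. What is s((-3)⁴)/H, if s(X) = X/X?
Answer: -1/4308 ≈ -0.00023213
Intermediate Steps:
H = -4308
s(X) = 1
s((-3)⁴)/H = 1/(-4308) = 1*(-1/4308) = -1/4308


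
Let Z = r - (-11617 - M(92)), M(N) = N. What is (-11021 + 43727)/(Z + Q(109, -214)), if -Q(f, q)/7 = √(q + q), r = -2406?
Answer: 43466274/12366683 + 65412*I*√107/12366683 ≈ 3.5148 + 0.054714*I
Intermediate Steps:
Q(f, q) = -7*√2*√q (Q(f, q) = -7*√(q + q) = -7*√2*√q)
Z = 9303 (Z = -2406 - (-11617 - 1*92) = -2406 - (-11617 - 92) = -2406 - 1*(-11709) = -2406 + 11709 = 9303)
(-11021 + 43727)/(Z + Q(109, -214)) = (-11021 + 43727)/(9303 - 7*√2*√(-214)) = 32706/(9303 - 7*√2*I*√214) = 32706/(9303 - 14*I*√107)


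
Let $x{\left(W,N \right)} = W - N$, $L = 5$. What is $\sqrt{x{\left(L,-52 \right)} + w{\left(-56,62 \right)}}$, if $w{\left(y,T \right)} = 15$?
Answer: $6 \sqrt{2} \approx 8.4853$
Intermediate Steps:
$\sqrt{x{\left(L,-52 \right)} + w{\left(-56,62 \right)}} = \sqrt{\left(5 - -52\right) + 15} = \sqrt{\left(5 + 52\right) + 15} = \sqrt{57 + 15} = \sqrt{72} = 6 \sqrt{2}$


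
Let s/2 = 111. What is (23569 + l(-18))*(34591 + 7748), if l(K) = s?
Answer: 1007287149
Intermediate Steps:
s = 222 (s = 2*111 = 222)
l(K) = 222
(23569 + l(-18))*(34591 + 7748) = (23569 + 222)*(34591 + 7748) = 23791*42339 = 1007287149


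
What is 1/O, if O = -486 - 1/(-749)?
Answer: -749/364013 ≈ -0.0020576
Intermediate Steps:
O = -364013/749 (O = -486 - 1*(-1/749) = -486 + 1/749 = -364013/749 ≈ -486.00)
1/O = 1/(-364013/749) = -749/364013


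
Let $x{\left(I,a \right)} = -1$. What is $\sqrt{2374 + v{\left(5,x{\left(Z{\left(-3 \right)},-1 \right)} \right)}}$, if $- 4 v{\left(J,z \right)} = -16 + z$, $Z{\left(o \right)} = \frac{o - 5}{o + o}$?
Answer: $\frac{3 \sqrt{1057}}{2} \approx 48.767$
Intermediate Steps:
$Z{\left(o \right)} = \frac{-5 + o}{2 o}$
$v{\left(J,z \right)} = 4 - \frac{z}{4}$ ($v{\left(J,z \right)} = - \frac{-16 + z}{4} = 4 - \frac{z}{4}$)
$\sqrt{2374 + v{\left(5,x{\left(Z{\left(-3 \right)},-1 \right)} \right)}} = \sqrt{2374 + \left(4 - - \frac{1}{4}\right)} = \sqrt{2374 + \left(4 + \frac{1}{4}\right)} = \sqrt{2374 + \frac{17}{4}} = \sqrt{\frac{9513}{4}} = \frac{3 \sqrt{1057}}{2}$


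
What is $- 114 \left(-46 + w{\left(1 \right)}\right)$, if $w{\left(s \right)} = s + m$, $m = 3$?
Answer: $4788$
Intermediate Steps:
$w{\left(s \right)} = 3 + s$ ($w{\left(s \right)} = s + 3 = 3 + s$)
$- 114 \left(-46 + w{\left(1 \right)}\right) = - 114 \left(-46 + \left(3 + 1\right)\right) = - 114 \left(-46 + 4\right) = \left(-114\right) \left(-42\right) = 4788$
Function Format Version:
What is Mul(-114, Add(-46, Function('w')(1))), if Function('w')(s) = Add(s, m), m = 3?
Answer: 4788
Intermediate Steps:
Function('w')(s) = Add(3, s) (Function('w')(s) = Add(s, 3) = Add(3, s))
Mul(-114, Add(-46, Function('w')(1))) = Mul(-114, Add(-46, Add(3, 1))) = Mul(-114, Add(-46, 4)) = Mul(-114, -42) = 4788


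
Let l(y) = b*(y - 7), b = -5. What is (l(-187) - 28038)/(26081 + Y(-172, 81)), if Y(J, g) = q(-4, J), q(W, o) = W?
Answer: -27068/26077 ≈ -1.0380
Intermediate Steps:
Y(J, g) = -4
l(y) = 35 - 5*y (l(y) = -5*(y - 7) = -5*(-7 + y) = 35 - 5*y)
(l(-187) - 28038)/(26081 + Y(-172, 81)) = ((35 - 5*(-187)) - 28038)/(26081 - 4) = ((35 + 935) - 28038)/26077 = (970 - 28038)*(1/26077) = -27068*1/26077 = -27068/26077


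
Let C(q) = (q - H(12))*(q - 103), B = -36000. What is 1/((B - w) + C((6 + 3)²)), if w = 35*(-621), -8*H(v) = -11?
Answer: -4/64067 ≈ -6.2435e-5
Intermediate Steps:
H(v) = 11/8 (H(v) = -⅛*(-11) = 11/8)
C(q) = (-103 + q)*(-11/8 + q) (C(q) = (q - 1*11/8)*(q - 103) = (q - 11/8)*(-103 + q) = (-11/8 + q)*(-103 + q) = (-103 + q)*(-11/8 + q))
w = -21735
1/((B - w) + C((6 + 3)²)) = 1/((-36000 - 1*(-21735)) + (1133/8 + ((6 + 3)²)² - 835*(6 + 3)²/8)) = 1/((-36000 + 21735) + (1133/8 + (9²)² - 835/8*9²)) = 1/(-14265 + (1133/8 + 81² - 835/8*81)) = 1/(-14265 + (1133/8 + 6561 - 67635/8)) = 1/(-14265 - 7007/4) = 1/(-64067/4) = -4/64067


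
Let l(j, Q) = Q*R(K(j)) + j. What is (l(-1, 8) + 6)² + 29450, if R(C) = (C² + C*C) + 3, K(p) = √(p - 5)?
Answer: 33939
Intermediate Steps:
K(p) = √(-5 + p)
R(C) = 3 + 2*C² (R(C) = (C² + C²) + 3 = 2*C² + 3 = 3 + 2*C²)
l(j, Q) = j + Q*(-7 + 2*j) (l(j, Q) = Q*(3 + 2*(√(-5 + j))²) + j = Q*(3 + 2*(-5 + j)) + j = Q*(3 + (-10 + 2*j)) + j = Q*(-7 + 2*j) + j = j + Q*(-7 + 2*j))
(l(-1, 8) + 6)² + 29450 = ((-1 + 8*(-7 + 2*(-1))) + 6)² + 29450 = ((-1 + 8*(-7 - 2)) + 6)² + 29450 = ((-1 + 8*(-9)) + 6)² + 29450 = ((-1 - 72) + 6)² + 29450 = (-73 + 6)² + 29450 = (-67)² + 29450 = 4489 + 29450 = 33939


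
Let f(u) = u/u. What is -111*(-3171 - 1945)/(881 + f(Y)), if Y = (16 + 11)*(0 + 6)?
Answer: 94646/147 ≈ 643.85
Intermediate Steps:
Y = 162 (Y = 27*6 = 162)
f(u) = 1
-111*(-3171 - 1945)/(881 + f(Y)) = -111*(-3171 - 1945)/(881 + 1) = -(-567876)/882 = -111*(-2558/441) = 94646/147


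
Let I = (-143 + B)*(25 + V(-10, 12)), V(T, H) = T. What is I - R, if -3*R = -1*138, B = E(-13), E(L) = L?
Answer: -2386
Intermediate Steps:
B = -13
R = 46 (R = -(-1)*138/3 = -1/3*(-138) = 46)
I = -2340 (I = (-143 - 13)*(25 - 10) = -156*15 = -2340)
I - R = -2340 - 1*46 = -2340 - 46 = -2386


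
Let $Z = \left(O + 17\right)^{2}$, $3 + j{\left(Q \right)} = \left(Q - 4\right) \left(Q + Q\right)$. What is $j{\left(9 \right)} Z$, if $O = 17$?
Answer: $100572$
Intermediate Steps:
$j{\left(Q \right)} = -3 + 2 Q \left(-4 + Q\right)$ ($j{\left(Q \right)} = -3 + \left(Q - 4\right) \left(Q + Q\right) = -3 + \left(-4 + Q\right) 2 Q = -3 + 2 Q \left(-4 + Q\right)$)
$Z = 1156$ ($Z = \left(17 + 17\right)^{2} = 34^{2} = 1156$)
$j{\left(9 \right)} Z = \left(-3 - 72 + 2 \cdot 9^{2}\right) 1156 = \left(-3 - 72 + 2 \cdot 81\right) 1156 = \left(-3 - 72 + 162\right) 1156 = 87 \cdot 1156 = 100572$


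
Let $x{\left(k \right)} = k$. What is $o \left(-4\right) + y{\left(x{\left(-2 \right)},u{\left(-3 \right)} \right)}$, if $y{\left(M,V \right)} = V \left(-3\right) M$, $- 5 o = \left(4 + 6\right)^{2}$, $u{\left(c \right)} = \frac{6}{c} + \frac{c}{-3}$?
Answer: $74$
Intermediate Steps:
$u{\left(c \right)} = \frac{6}{c} - \frac{c}{3}$ ($u{\left(c \right)} = \frac{6}{c} + c \left(- \frac{1}{3}\right) = \frac{6}{c} - \frac{c}{3}$)
$o = -20$ ($o = - \frac{\left(4 + 6\right)^{2}}{5} = - \frac{10^{2}}{5} = \left(- \frac{1}{5}\right) 100 = -20$)
$y{\left(M,V \right)} = - 3 M V$ ($y{\left(M,V \right)} = - 3 V M = - 3 M V$)
$o \left(-4\right) + y{\left(x{\left(-2 \right)},u{\left(-3 \right)} \right)} = \left(-20\right) \left(-4\right) - - 6 \left(\frac{6}{-3} - -1\right) = 80 - - 6 \left(6 \left(- \frac{1}{3}\right) + 1\right) = 80 - - 6 \left(-2 + 1\right) = 80 - \left(-6\right) \left(-1\right) = 80 - 6 = 74$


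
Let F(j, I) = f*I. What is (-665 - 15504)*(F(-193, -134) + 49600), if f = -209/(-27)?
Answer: -21200695786/27 ≈ -7.8521e+8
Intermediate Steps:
f = 209/27 (f = -209*(-1/27) = 209/27 ≈ 7.7407)
F(j, I) = 209*I/27
(-665 - 15504)*(F(-193, -134) + 49600) = (-665 - 15504)*((209/27)*(-134) + 49600) = -16169*(-28006/27 + 49600) = -16169*1311194/27 = -21200695786/27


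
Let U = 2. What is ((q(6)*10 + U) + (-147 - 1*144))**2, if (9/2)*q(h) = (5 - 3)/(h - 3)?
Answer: 60264169/729 ≈ 82667.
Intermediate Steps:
q(h) = 4/(9*(-3 + h)) (q(h) = 2*((5 - 3)/(h - 3))/9 = 2*(2/(-3 + h))/9 = 4/(9*(-3 + h)))
((q(6)*10 + U) + (-147 - 1*144))**2 = (((4/(9*(-3 + 6)))*10 + 2) + (-147 - 1*144))**2 = ((((4/9)/3)*10 + 2) + (-147 - 144))**2 = ((((4/9)*(1/3))*10 + 2) - 291)**2 = (((4/27)*10 + 2) - 291)**2 = ((40/27 + 2) - 291)**2 = (94/27 - 291)**2 = (-7763/27)**2 = 60264169/729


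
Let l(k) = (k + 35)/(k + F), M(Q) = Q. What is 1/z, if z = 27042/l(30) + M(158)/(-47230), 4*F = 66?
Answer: 306995/5938949492 ≈ 5.1692e-5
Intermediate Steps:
F = 33/2 (F = (¼)*66 = 33/2 ≈ 16.500)
l(k) = (35 + k)/(33/2 + k) (l(k) = (k + 35)/(k + 33/2) = (35 + k)/(33/2 + k))
z = 5938949492/306995 (z = 27042/((2*(35 + 30)/(33 + 2*30))) + 158/(-47230) = 27042/((2*65/(33 + 60))) + 158*(-1/47230) = 27042/((2*65/93)) - 79/23615 = 27042/((2*(1/93)*65)) - 79/23615 = 27042/(130/93) - 79/23615 = 27042*(93/130) - 79/23615 = 1257453/65 - 79/23615 = 5938949492/306995 ≈ 19345.)
1/z = 1/(5938949492/306995) = 306995/5938949492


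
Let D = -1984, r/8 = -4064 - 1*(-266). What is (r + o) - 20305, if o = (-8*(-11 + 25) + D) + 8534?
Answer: -44251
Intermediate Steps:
r = -30384 (r = 8*(-4064 - 1*(-266)) = 8*(-4064 + 266) = 8*(-3798) = -30384)
o = 6438 (o = (-8*(-11 + 25) - 1984) + 8534 = (-8*14 - 1984) + 8534 = (-112 - 1984) + 8534 = -2096 + 8534 = 6438)
(r + o) - 20305 = (-30384 + 6438) - 20305 = -23946 - 20305 = -44251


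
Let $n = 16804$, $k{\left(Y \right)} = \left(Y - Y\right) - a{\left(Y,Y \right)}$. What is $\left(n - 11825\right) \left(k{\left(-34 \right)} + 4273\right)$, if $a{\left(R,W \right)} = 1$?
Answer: $21270288$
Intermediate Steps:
$k{\left(Y \right)} = -1$ ($k{\left(Y \right)} = \left(Y - Y\right) - 1 = 0 - 1 = -1$)
$\left(n - 11825\right) \left(k{\left(-34 \right)} + 4273\right) = \left(16804 - 11825\right) \left(-1 + 4273\right) = 4979 \cdot 4272 = 21270288$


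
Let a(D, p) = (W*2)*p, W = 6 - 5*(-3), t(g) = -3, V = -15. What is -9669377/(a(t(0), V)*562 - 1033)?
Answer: 9669377/355093 ≈ 27.231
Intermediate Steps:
W = 21 (W = 6 + 15 = 21)
a(D, p) = 42*p (a(D, p) = (21*2)*p = 42*p)
-9669377/(a(t(0), V)*562 - 1033) = -9669377/((42*(-15))*562 - 1033) = -9669377/(-630*562 - 1033) = -9669377/(-354060 - 1033) = -9669377/(-355093) = -9669377*(-1/355093) = 9669377/355093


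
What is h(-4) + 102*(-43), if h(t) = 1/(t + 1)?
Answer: -13159/3 ≈ -4386.3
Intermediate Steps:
h(t) = 1/(1 + t)
h(-4) + 102*(-43) = 1/(1 - 4) + 102*(-43) = 1/(-3) - 4386 = -⅓ - 4386 = -13159/3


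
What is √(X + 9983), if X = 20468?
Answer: √30451 ≈ 174.50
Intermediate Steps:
√(X + 9983) = √(20468 + 9983) = √30451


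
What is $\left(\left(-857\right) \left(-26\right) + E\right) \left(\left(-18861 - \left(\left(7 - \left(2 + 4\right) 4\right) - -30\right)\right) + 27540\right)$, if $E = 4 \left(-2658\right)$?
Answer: $100958900$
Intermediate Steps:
$E = -10632$
$\left(\left(-857\right) \left(-26\right) + E\right) \left(\left(-18861 - \left(\left(7 - \left(2 + 4\right) 4\right) - -30\right)\right) + 27540\right) = \left(\left(-857\right) \left(-26\right) - 10632\right) \left(\left(-18861 - \left(\left(7 - \left(2 + 4\right) 4\right) - -30\right)\right) + 27540\right) = \left(22282 - 10632\right) \left(\left(-18861 - \left(\left(7 - 6 \cdot 4\right) + 30\right)\right) + 27540\right) = 11650 \left(\left(-18861 - \left(\left(7 - 24\right) + 30\right)\right) + 27540\right) = 11650 \left(\left(-18861 - \left(-17 + 30\right)\right) + 27540\right) = 11650 \left(\left(-18861 - 13\right) + 27540\right) = 11650 \left(-18874 + 27540\right) = 11650 \cdot 8666 = 100958900$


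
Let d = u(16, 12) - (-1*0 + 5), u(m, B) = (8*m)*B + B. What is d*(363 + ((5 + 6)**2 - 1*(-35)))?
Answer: 800817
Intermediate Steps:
u(m, B) = B + 8*B*m (u(m, B) = 8*B*m + B = B + 8*B*m)
d = 1543 (d = 12*(1 + 8*16) - (-1*0 + 5) = 12*(1 + 128) - (0 + 5) = 12*129 - 1*5 = 1548 - 5 = 1543)
d*(363 + ((5 + 6)**2 - 1*(-35))) = 1543*(363 + ((5 + 6)**2 - 1*(-35))) = 1543*(363 + (11**2 + 35)) = 1543*(363 + (121 + 35)) = 1543*(363 + 156) = 1543*519 = 800817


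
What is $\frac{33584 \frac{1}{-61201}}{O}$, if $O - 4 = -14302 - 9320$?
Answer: $\frac{16792}{722722609} \approx 2.3234 \cdot 10^{-5}$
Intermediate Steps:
$O = -23618$ ($O = 4 - 23622 = -23618$)
$\frac{33584 \frac{1}{-61201}}{O} = \frac{33584 \frac{1}{-61201}}{-23618} = 33584 \left(- \frac{1}{61201}\right) \left(- \frac{1}{23618}\right) = \left(- \frac{33584}{61201}\right) \left(- \frac{1}{23618}\right) = \frac{16792}{722722609}$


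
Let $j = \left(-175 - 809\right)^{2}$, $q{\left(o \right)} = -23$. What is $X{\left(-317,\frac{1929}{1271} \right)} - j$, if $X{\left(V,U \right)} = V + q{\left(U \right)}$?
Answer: $-968596$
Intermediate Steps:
$X{\left(V,U \right)} = -23 + V$ ($X{\left(V,U \right)} = V - 23 = -23 + V$)
$j = 968256$ ($j = \left(-984\right)^{2} = 968256$)
$X{\left(-317,\frac{1929}{1271} \right)} - j = \left(-23 - 317\right) - 968256 = -340 - 968256 = -968596$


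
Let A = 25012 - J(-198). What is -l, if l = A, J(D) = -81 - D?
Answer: -24895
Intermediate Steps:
A = 24895 (A = 25012 - (-81 - 1*(-198)) = 25012 - (-81 + 198) = 25012 - 1*117 = 25012 - 117 = 24895)
l = 24895
-l = -1*24895 = -24895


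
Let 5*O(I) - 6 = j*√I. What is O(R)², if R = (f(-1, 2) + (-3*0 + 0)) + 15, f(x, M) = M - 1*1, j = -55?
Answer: 45796/25 ≈ 1831.8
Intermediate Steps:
f(x, M) = -1 + M (f(x, M) = M - 1 = -1 + M)
R = 16 (R = ((-1 + 2) + (-3*0 + 0)) + 15 = (1 + (0 + 0)) + 15 = (1 + 0) + 15 = 1 + 15 = 16)
O(I) = 6/5 - 11*√I (O(I) = 6/5 + (-55*√I)/5 = 6/5 - 11*√I)
O(R)² = (6/5 - 11*√16)² = (6/5 - 11*4)² = (6/5 - 44)² = (-214/5)² = 45796/25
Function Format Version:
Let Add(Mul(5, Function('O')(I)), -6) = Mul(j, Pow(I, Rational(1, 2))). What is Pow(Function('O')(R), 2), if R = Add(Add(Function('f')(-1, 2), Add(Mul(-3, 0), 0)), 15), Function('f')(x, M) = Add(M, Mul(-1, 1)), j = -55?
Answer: Rational(45796, 25) ≈ 1831.8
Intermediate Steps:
Function('f')(x, M) = Add(-1, M) (Function('f')(x, M) = Add(M, -1) = Add(-1, M))
R = 16 (R = Add(Add(Add(-1, 2), Add(Mul(-3, 0), 0)), 15) = Add(Add(1, Add(0, 0)), 15) = Add(Add(1, 0), 15) = Add(1, 15) = 16)
Function('O')(I) = Add(Rational(6, 5), Mul(-11, Pow(I, Rational(1, 2)))) (Function('O')(I) = Add(Rational(6, 5), Mul(Rational(1, 5), Mul(-55, Pow(I, Rational(1, 2))))) = Add(Rational(6, 5), Mul(-11, Pow(I, Rational(1, 2)))))
Pow(Function('O')(R), 2) = Pow(Add(Rational(6, 5), Mul(-11, Pow(16, Rational(1, 2)))), 2) = Pow(Add(Rational(6, 5), Mul(-11, 4)), 2) = Pow(Add(Rational(6, 5), -44), 2) = Pow(Rational(-214, 5), 2) = Rational(45796, 25)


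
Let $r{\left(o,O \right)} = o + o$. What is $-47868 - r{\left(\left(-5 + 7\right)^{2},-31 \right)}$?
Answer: $-47876$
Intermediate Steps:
$r{\left(o,O \right)} = 2 o$
$-47868 - r{\left(\left(-5 + 7\right)^{2},-31 \right)} = -47868 - 2 \left(-5 + 7\right)^{2} = -47868 - 2 \cdot 2^{2} = -47868 - 2 \cdot 4 = -47868 - 8 = -47876$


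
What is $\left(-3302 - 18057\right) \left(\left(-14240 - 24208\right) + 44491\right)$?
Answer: $-129072437$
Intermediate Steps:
$\left(-3302 - 18057\right) \left(\left(-14240 - 24208\right) + 44491\right) = - 21359 \left(\left(-14240 - 24208\right) + 44491\right) = - 21359 \left(-38448 + 44491\right) = \left(-21359\right) 6043 = -129072437$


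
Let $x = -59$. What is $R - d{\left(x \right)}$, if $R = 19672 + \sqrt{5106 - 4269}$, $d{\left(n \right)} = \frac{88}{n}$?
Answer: $\frac{1160736}{59} + 3 \sqrt{93} \approx 19702.0$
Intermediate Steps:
$R = 19672 + 3 \sqrt{93}$ ($R = 19672 + \sqrt{837} = 19672 + 3 \sqrt{93} \approx 19701.0$)
$R - d{\left(x \right)} = \left(19672 + 3 \sqrt{93}\right) - \frac{88}{-59} = \left(19672 + 3 \sqrt{93}\right) - 88 \left(- \frac{1}{59}\right) = \left(19672 + 3 \sqrt{93}\right) - - \frac{88}{59} = \left(19672 + 3 \sqrt{93}\right) + \frac{88}{59} = \frac{1160736}{59} + 3 \sqrt{93}$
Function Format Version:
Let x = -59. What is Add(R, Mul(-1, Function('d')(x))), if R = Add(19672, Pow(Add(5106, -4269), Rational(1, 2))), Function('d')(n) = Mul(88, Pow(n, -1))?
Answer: Add(Rational(1160736, 59), Mul(3, Pow(93, Rational(1, 2)))) ≈ 19702.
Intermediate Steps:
R = Add(19672, Mul(3, Pow(93, Rational(1, 2)))) (R = Add(19672, Pow(837, Rational(1, 2))) = Add(19672, Mul(3, Pow(93, Rational(1, 2)))) ≈ 19701.)
Add(R, Mul(-1, Function('d')(x))) = Add(Add(19672, Mul(3, Pow(93, Rational(1, 2)))), Mul(-1, Mul(88, Pow(-59, -1)))) = Add(Add(19672, Mul(3, Pow(93, Rational(1, 2)))), Mul(-1, Mul(88, Rational(-1, 59)))) = Add(Add(19672, Mul(3, Pow(93, Rational(1, 2)))), Mul(-1, Rational(-88, 59))) = Add(Add(19672, Mul(3, Pow(93, Rational(1, 2)))), Rational(88, 59)) = Add(Rational(1160736, 59), Mul(3, Pow(93, Rational(1, 2))))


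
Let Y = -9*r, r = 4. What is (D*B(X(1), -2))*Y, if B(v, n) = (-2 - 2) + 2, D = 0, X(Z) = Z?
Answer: 0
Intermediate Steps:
B(v, n) = -2 (B(v, n) = -4 + 2 = -2)
Y = -36 (Y = -9*4 = -36)
(D*B(X(1), -2))*Y = (0*(-2))*(-36) = 0*(-36) = 0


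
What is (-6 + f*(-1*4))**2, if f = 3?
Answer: 324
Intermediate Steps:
(-6 + f*(-1*4))**2 = (-6 + 3*(-1*4))**2 = (-6 + 3*(-4))**2 = (-6 - 12)**2 = (-18)**2 = 324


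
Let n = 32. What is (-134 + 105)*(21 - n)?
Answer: 319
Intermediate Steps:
(-134 + 105)*(21 - n) = (-134 + 105)*(21 - 1*32) = -29*(21 - 32) = -29*(-11) = 319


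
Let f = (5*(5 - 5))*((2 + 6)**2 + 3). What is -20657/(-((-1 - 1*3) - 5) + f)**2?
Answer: -20657/81 ≈ -255.02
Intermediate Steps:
f = 0 (f = (5*0)*(8**2 + 3) = 0*(64 + 3) = 0*67 = 0)
-20657/(-((-1 - 1*3) - 5) + f)**2 = -20657/(-((-1 - 1*3) - 5) + 0)**2 = -20657/(-((-1 - 3) - 5) + 0)**2 = -20657/(-(-4 - 5) + 0)**2 = -20657/(-1*(-9) + 0)**2 = -20657/(9 + 0)**2 = -20657/(9**2) = -20657/81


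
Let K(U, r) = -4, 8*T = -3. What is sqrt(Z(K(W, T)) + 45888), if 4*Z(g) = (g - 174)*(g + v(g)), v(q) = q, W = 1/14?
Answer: 2*sqrt(11561) ≈ 215.04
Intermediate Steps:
W = 1/14 ≈ 0.071429
T = -3/8 (T = (1/8)*(-3) = -3/8 ≈ -0.37500)
Z(g) = g*(-174 + g)/2 (Z(g) = ((g - 174)*(g + g))/4 = ((-174 + g)*(2*g))/4 = (2*g*(-174 + g))/4 = g*(-174 + g)/2)
sqrt(Z(K(W, T)) + 45888) = sqrt((1/2)*(-4)*(-174 - 4) + 45888) = sqrt((1/2)*(-4)*(-178) + 45888) = sqrt(356 + 45888) = sqrt(46244) = 2*sqrt(11561)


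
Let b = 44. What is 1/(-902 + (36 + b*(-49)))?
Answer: -1/3022 ≈ -0.00033091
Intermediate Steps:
1/(-902 + (36 + b*(-49))) = 1/(-902 + (36 + 44*(-49))) = 1/(-902 + (36 - 2156)) = 1/(-902 - 2120) = 1/(-3022) = -1/3022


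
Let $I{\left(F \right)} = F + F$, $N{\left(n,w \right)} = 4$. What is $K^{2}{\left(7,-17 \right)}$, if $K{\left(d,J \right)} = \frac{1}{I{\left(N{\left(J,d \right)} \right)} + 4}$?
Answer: $\frac{1}{144} \approx 0.0069444$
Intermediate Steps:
$I{\left(F \right)} = 2 F$
$K{\left(d,J \right)} = \frac{1}{12}$ ($K{\left(d,J \right)} = \frac{1}{2 \cdot 4 + 4} = \frac{1}{8 + 4} = \frac{1}{12}$)
$K^{2}{\left(7,-17 \right)} = \left(\frac{1}{12}\right)^{2} = \frac{1}{144}$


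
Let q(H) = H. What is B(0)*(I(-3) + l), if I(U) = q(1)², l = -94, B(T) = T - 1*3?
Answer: 279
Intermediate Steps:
B(T) = -3 + T (B(T) = T - 3 = -3 + T)
I(U) = 1 (I(U) = 1² = 1)
B(0)*(I(-3) + l) = (-3 + 0)*(1 - 94) = -3*(-93) = 279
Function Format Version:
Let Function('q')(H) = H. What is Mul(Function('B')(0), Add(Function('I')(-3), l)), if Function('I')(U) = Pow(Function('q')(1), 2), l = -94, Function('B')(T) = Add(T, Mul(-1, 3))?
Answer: 279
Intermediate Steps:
Function('B')(T) = Add(-3, T) (Function('B')(T) = Add(T, -3) = Add(-3, T))
Function('I')(U) = 1 (Function('I')(U) = Pow(1, 2) = 1)
Mul(Function('B')(0), Add(Function('I')(-3), l)) = Mul(Add(-3, 0), Add(1, -94)) = Mul(-3, -93) = 279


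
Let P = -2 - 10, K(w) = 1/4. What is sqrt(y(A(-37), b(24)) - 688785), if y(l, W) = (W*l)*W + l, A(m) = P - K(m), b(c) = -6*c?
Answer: I*sqrt(3771253)/2 ≈ 970.99*I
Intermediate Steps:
K(w) = 1/4
P = -12
A(m) = -49/4 (A(m) = -12 - 1*1/4 = -12 - 1/4 = -49/4)
y(l, W) = l + l*W**2 (y(l, W) = l*W**2 + l = l + l*W**2)
sqrt(y(A(-37), b(24)) - 688785) = sqrt(-49*(1 + (-6*24)**2)/4 - 688785) = sqrt(-49*(1 + (-144)**2)/4 - 688785) = sqrt(-49*(1 + 20736)/4 - 688785) = sqrt(-49/4*20737 - 688785) = sqrt(-1016113/4 - 688785) = sqrt(-3771253/4) = I*sqrt(3771253)/2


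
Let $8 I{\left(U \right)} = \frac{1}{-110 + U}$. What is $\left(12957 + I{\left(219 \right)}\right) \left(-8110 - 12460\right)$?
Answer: $- \frac{116205123925}{436} \approx -2.6653 \cdot 10^{8}$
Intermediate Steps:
$I{\left(U \right)} = \frac{1}{8 \left(-110 + U\right)}$
$\left(12957 + I{\left(219 \right)}\right) \left(-8110 - 12460\right) = \left(12957 + \frac{1}{8 \left(-110 + 219\right)}\right) \left(-8110 - 12460\right) = \left(12957 + \frac{1}{8 \cdot 109}\right) \left(-20570\right) = \left(12957 + \frac{1}{8} \cdot \frac{1}{109}\right) \left(-20570\right) = \left(12957 + \frac{1}{872}\right) \left(-20570\right) = \frac{11298505}{872} \left(-20570\right) = - \frac{116205123925}{436}$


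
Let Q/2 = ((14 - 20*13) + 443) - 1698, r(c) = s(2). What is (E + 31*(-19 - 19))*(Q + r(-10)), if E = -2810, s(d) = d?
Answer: 11964000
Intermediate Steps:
r(c) = 2
Q = -3002 (Q = 2*(((14 - 20*13) + 443) - 1698) = 2*(((14 - 260) + 443) - 1698) = 2*((-246 + 443) - 1698) = 2*(197 - 1698) = 2*(-1501) = -3002)
(E + 31*(-19 - 19))*(Q + r(-10)) = (-2810 + 31*(-19 - 19))*(-3002 + 2) = (-2810 + 31*(-38))*(-3000) = (-2810 - 1178)*(-3000) = -3988*(-3000) = 11964000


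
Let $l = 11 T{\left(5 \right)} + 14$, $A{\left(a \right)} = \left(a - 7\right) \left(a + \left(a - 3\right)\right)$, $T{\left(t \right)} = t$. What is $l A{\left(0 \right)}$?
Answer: $1449$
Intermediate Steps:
$A{\left(a \right)} = \left(-7 + a\right) \left(-3 + 2 a\right)$ ($A{\left(a \right)} = \left(-7 + a\right) \left(a + \left(-3 + a\right)\right) = \left(-7 + a\right) \left(-3 + 2 a\right)$)
$l = 69$ ($l = 11 \cdot 5 + 14 = 55 + 14 = 69$)
$l A{\left(0 \right)} = 69 \left(21 - 0 + 2 \cdot 0^{2}\right) = 69 \left(21 + 0 + 2 \cdot 0\right) = 69 \left(21 + 0 + 0\right) = 69 \cdot 21 = 1449$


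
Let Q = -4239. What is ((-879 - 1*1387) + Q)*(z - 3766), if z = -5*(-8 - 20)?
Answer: 23587130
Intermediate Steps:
z = 140 (z = -5*(-28) = 140)
((-879 - 1*1387) + Q)*(z - 3766) = ((-879 - 1*1387) - 4239)*(140 - 3766) = ((-879 - 1387) - 4239)*(-3626) = (-2266 - 4239)*(-3626) = -6505*(-3626) = 23587130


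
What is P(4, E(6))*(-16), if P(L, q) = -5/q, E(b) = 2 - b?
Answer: -20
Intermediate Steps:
P(4, E(6))*(-16) = -5/(2 - 1*6)*(-16) = -5/(2 - 6)*(-16) = -5/(-4)*(-16) = -5*(-¼)*(-16) = (5/4)*(-16) = -20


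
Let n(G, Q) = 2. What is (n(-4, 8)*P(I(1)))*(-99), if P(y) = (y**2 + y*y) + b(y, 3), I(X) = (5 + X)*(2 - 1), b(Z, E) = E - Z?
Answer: -13662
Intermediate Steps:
I(X) = 5 + X (I(X) = (5 + X)*1 = 5 + X)
P(y) = 3 - y + 2*y**2 (P(y) = (y**2 + y*y) + (3 - y) = (y**2 + y**2) + (3 - y) = 2*y**2 + (3 - y) = 3 - y + 2*y**2)
(n(-4, 8)*P(I(1)))*(-99) = (2*(3 - (5 + 1) + 2*(5 + 1)**2))*(-99) = (2*(3 - 1*6 + 2*6**2))*(-99) = (2*(3 - 6 + 2*36))*(-99) = (2*(3 - 6 + 72))*(-99) = (2*69)*(-99) = 138*(-99) = -13662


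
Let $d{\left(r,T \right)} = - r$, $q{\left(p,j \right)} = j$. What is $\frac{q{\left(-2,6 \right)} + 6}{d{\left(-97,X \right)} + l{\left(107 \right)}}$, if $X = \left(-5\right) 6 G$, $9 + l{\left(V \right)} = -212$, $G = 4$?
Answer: $- \frac{3}{31} \approx -0.096774$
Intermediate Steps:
$l{\left(V \right)} = -221$ ($l{\left(V \right)} = -9 - 212 = -221$)
$X = -120$ ($X = \left(-5\right) 6 \cdot 4 = \left(-30\right) 4 = -120$)
$\frac{q{\left(-2,6 \right)} + 6}{d{\left(-97,X \right)} + l{\left(107 \right)}} = \frac{6 + 6}{\left(-1\right) \left(-97\right) - 221} = \frac{1}{97 - 221} \cdot 12 = \frac{1}{-124} \cdot 12 = \left(- \frac{1}{124}\right) 12 = - \frac{3}{31}$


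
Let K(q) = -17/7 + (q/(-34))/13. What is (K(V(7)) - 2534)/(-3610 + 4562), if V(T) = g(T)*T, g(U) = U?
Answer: -7848053/2945488 ≈ -2.6644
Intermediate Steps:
V(T) = T² (V(T) = T*T = T²)
K(q) = -17/7 - q/442 (K(q) = -17*⅐ + (q*(-1/34))*(1/13) = -17/7 - q/34*(1/13) = -17/7 - q/442)
(K(V(7)) - 2534)/(-3610 + 4562) = ((-17/7 - 1/442*7²) - 2534)/(-3610 + 4562) = ((-17/7 - 1/442*49) - 2534)/952 = ((-17/7 - 49/442) - 2534)*(1/952) = (-7857/3094 - 2534)*(1/952) = -7848053/3094*1/952 = -7848053/2945488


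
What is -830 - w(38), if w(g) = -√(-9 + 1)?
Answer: -830 + 2*I*√2 ≈ -830.0 + 2.8284*I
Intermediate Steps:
w(g) = -2*I*√2 (w(g) = -√(-8) = -2*I*√2)
-830 - w(38) = -830 - (-2)*I*√2 = -830 + 2*I*√2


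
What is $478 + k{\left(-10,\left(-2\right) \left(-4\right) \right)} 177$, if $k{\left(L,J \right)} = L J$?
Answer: $-13682$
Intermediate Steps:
$k{\left(L,J \right)} = J L$
$478 + k{\left(-10,\left(-2\right) \left(-4\right) \right)} 177 = 478 + \left(-2\right) \left(-4\right) \left(-10\right) 177 = 478 + 8 \left(-10\right) 177 = 478 - 14160 = -13682$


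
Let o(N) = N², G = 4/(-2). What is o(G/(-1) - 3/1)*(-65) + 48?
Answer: -17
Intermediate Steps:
G = -2 (G = 4*(-½) = -2)
o(G/(-1) - 3/1)*(-65) + 48 = (-2/(-1) - 3/1)²*(-65) + 48 = (-2*(-1) - 3*1)²*(-65) + 48 = (2 - 3)²*(-65) + 48 = (-1)²*(-65) + 48 = 1*(-65) + 48 = -65 + 48 = -17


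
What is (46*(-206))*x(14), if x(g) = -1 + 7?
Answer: -56856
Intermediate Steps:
x(g) = 6
(46*(-206))*x(14) = (46*(-206))*6 = -9476*6 = -56856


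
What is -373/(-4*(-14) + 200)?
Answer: -373/256 ≈ -1.4570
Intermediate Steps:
-373/(-4*(-14) + 200) = -373/(56 + 200) = -373/256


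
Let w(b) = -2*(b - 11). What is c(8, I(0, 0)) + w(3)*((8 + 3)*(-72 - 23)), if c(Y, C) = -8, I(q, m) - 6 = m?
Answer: -16728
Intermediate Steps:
I(q, m) = 6 + m
w(b) = 22 - 2*b (w(b) = -2*(-11 + b) = 22 - 2*b)
c(8, I(0, 0)) + w(3)*((8 + 3)*(-72 - 23)) = -8 + (22 - 2*3)*((8 + 3)*(-72 - 23)) = -8 + (22 - 6)*(11*(-95)) = -8 + 16*(-1045) = -8 - 16720 = -16728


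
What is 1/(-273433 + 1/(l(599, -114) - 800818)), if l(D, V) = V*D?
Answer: -869104/237641714033 ≈ -3.6572e-6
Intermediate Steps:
l(D, V) = D*V
1/(-273433 + 1/(l(599, -114) - 800818)) = 1/(-273433 + 1/(599*(-114) - 800818)) = 1/(-273433 + 1/(-68286 - 800818)) = 1/(-273433 + 1/(-869104)) = 1/(-273433 - 1/869104) = 1/(-237641714033/869104) = -869104/237641714033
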